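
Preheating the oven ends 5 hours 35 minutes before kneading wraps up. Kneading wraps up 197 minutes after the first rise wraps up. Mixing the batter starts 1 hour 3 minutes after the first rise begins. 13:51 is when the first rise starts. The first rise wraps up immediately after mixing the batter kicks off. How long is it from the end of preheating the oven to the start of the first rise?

75 minutes

Mixing the batter starts at 13:51 + 63 min = 14:54.
So the first rise ends at 14:54.
Kneading ends at 14:54 + 197 min = 18:11.
Preheating the oven ends at 18:11 − 335 min = 12:36.
From 12:36 to 13:51 is 75 minutes.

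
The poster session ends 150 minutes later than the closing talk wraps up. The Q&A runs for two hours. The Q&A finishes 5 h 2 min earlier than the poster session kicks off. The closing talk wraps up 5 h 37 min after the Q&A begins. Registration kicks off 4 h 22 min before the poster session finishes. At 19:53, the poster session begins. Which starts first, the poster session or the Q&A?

The Q&A ends at 19:53 − 302 min = 14:51.
The Q&A starts at 14:51 − 120 min = 12:51.
The poster session starts at 19:53 and the Q&A starts at 12:51, so the Q&A is first.

the Q&A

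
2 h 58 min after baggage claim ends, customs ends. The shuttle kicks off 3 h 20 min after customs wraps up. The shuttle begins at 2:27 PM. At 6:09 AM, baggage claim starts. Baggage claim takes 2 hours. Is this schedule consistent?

Yes

Baggage claim ends at 6:09 AM + 120 min = 8:09 AM.
Customs ends at 8:09 AM + 178 min = 11:07 AM.
The shuttle starts at 11:07 AM + 200 min = 2:27 PM.
That matches the stated 2:27 PM, so the schedule is consistent.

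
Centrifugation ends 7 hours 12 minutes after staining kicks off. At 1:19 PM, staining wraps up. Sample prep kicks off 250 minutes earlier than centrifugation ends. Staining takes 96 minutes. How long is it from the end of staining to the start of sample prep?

86 minutes

Staining starts at 1:19 PM − 96 min = 11:43 AM.
Centrifugation ends at 11:43 AM + 432 min = 6:55 PM.
Sample prep starts at 6:55 PM − 250 min = 2:45 PM.
From 1:19 PM to 2:45 PM is 86 minutes.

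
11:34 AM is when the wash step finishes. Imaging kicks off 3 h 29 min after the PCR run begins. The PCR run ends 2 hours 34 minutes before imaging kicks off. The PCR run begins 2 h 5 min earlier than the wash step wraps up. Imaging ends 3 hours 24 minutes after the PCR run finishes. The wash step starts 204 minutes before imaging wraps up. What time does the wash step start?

The PCR run starts at 11:34 AM − 125 min = 9:29 AM.
Imaging starts at 9:29 AM + 209 min = 12:58 PM.
The PCR run ends at 12:58 PM − 154 min = 10:24 AM.
Imaging ends at 10:24 AM + 204 min = 1:48 PM.
The wash step starts at 1:48 PM − 204 min = 10:24 AM.

10:24 AM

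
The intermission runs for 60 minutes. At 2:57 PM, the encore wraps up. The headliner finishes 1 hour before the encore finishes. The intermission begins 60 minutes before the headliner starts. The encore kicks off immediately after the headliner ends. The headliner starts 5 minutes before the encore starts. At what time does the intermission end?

The headliner ends at 2:57 PM − 60 min = 1:57 PM.
So the encore starts at 1:57 PM.
The headliner starts at 1:57 PM − 5 min = 1:52 PM.
The intermission starts at 1:52 PM − 60 min = 12:52 PM.
The intermission ends at 12:52 PM + 60 min = 1:52 PM.

1:52 PM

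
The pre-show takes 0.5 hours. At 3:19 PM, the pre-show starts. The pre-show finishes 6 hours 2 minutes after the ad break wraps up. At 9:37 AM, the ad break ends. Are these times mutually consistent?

No

The pre-show ends at 9:37 AM + 362 min = 3:39 PM.
The pre-show starts at 3:39 PM − 30 min = 3:09 PM.
But the pre-show is also said to start at 3:19 PM — a 10-minute conflict.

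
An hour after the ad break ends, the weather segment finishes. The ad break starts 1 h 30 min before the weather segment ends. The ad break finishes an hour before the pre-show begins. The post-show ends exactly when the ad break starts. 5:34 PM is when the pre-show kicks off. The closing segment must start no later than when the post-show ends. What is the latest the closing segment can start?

4:04 PM

The ad break ends at 5:34 PM − 60 min = 4:34 PM.
The weather segment ends at 4:34 PM + 60 min = 5:34 PM.
The ad break starts at 5:34 PM − 90 min = 4:04 PM.
So the post-show ends at 4:04 PM.
The closing segment is bounded by the post-show, so the latest it can start is 4:04 PM.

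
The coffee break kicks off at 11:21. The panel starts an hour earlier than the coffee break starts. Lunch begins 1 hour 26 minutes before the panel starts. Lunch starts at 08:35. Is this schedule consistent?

The panel starts at 11:21 − 60 min = 10:21.
Lunch starts at 10:21 − 86 min = 08:55.
But lunch is also said to start at 08:35 — a 20-minute conflict.

No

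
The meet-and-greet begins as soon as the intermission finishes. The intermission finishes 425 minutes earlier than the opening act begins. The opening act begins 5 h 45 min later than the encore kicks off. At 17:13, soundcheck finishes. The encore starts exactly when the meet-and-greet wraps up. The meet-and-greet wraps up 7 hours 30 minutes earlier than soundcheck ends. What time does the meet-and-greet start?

08:23

The meet-and-greet ends at 17:13 − 450 min = 09:43.
So the encore starts at 09:43.
The opening act starts at 09:43 + 345 min = 15:28.
The intermission ends at 15:28 − 425 min = 08:23.
So the meet-and-greet starts at 08:23.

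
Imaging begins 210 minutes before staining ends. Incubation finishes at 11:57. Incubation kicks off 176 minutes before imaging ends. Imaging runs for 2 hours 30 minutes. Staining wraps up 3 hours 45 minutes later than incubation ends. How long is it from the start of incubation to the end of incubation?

11 minutes

Staining ends at 11:57 + 225 min = 15:42.
Imaging starts at 15:42 − 210 min = 12:12.
Imaging ends at 12:12 + 150 min = 14:42.
Incubation starts at 14:42 − 176 min = 11:46.
From 11:46 to 11:57 is 11 minutes.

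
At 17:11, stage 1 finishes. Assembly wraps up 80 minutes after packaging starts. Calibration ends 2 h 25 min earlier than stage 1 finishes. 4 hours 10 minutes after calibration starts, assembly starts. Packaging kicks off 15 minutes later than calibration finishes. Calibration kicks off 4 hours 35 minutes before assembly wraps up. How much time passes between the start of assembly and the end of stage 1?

Calibration ends at 17:11 − 145 min = 14:46.
Packaging starts at 14:46 + 15 min = 15:01.
Assembly ends at 15:01 + 80 min = 16:21.
Calibration starts at 16:21 − 275 min = 11:46.
Assembly starts at 11:46 + 250 min = 15:56.
From 15:56 to 17:11 is 1 h 15 min.

1 h 15 min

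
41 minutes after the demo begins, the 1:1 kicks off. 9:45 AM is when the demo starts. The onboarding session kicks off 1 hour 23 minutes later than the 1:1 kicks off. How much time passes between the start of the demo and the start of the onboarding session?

The 1:1 starts at 9:45 AM + 41 min = 10:26 AM.
The onboarding session starts at 10:26 AM + 83 min = 11:49 AM.
From 9:45 AM to 11:49 AM is 2 hours 4 minutes.

2 hours 4 minutes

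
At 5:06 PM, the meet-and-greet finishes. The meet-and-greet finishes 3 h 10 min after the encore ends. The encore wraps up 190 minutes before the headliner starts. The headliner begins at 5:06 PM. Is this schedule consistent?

Yes

The encore ends at 5:06 PM − 190 min = 1:56 PM.
The meet-and-greet ends at 1:56 PM + 190 min = 5:06 PM.
That matches the stated 5:06 PM, so the schedule is consistent.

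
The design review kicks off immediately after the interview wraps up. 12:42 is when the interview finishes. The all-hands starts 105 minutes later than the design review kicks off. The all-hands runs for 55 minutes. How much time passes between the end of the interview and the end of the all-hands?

The design review starts at 12:42.
The all-hands starts at 12:42 + 105 min = 14:27.
The all-hands ends at 14:27 + 55 min = 15:22.
From 12:42 to 15:22 is 160 minutes.

160 minutes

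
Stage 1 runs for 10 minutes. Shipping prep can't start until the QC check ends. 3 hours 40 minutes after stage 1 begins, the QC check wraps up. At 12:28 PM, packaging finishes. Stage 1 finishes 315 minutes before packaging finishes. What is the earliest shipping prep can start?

Stage 1 ends at 12:28 PM − 315 min = 7:13 AM.
Stage 1 starts at 7:13 AM − 10 min = 7:03 AM.
The QC check ends at 7:03 AM + 220 min = 10:43 AM.
Shipping prep is bounded by the QC check, so the earliest it can start is 10:43 AM.

10:43 AM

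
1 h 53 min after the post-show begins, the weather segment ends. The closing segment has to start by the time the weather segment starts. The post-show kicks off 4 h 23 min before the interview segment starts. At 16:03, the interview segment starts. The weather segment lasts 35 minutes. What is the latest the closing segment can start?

12:58

The post-show starts at 16:03 − 263 min = 11:40.
The weather segment ends at 11:40 + 113 min = 13:33.
The weather segment starts at 13:33 − 35 min = 12:58.
The closing segment is bounded by the weather segment, so the latest it can start is 12:58.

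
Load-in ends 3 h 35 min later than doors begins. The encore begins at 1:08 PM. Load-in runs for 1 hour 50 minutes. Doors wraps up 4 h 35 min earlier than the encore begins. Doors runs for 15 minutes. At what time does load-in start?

Doors ends at 1:08 PM − 275 min = 8:33 AM.
Doors starts at 8:33 AM − 15 min = 8:18 AM.
Load-in ends at 8:18 AM + 215 min = 11:53 AM.
Load-in starts at 11:53 AM − 110 min = 10:03 AM.

10:03 AM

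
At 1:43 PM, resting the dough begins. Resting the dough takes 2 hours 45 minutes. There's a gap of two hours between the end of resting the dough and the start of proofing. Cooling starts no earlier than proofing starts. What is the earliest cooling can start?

6:28 PM

Resting the dough ends at 1:43 PM + 165 min = 4:28 PM.
Proofing starts at 4:28 PM + 120 min = 6:28 PM.
Cooling is bounded by proofing, so the earliest it can start is 6:28 PM.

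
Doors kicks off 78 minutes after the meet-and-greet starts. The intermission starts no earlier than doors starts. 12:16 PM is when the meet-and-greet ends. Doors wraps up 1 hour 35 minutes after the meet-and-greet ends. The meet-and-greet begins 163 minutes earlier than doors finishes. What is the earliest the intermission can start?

12:26 PM

Doors ends at 12:16 PM + 95 min = 1:51 PM.
The meet-and-greet starts at 1:51 PM − 163 min = 11:08 AM.
Doors starts at 11:08 AM + 78 min = 12:26 PM.
The intermission is bounded by doors, so the earliest it can start is 12:26 PM.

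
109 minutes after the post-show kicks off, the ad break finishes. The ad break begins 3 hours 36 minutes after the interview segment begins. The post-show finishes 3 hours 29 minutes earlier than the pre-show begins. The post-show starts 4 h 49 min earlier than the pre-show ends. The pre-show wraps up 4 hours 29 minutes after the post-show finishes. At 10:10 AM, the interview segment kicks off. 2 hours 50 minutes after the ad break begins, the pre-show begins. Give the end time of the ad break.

2:36 PM

The ad break starts at 10:10 AM + 216 min = 1:46 PM.
The pre-show starts at 1:46 PM + 170 min = 4:36 PM.
The post-show ends at 4:36 PM − 209 min = 1:07 PM.
The pre-show ends at 1:07 PM + 269 min = 5:36 PM.
The post-show starts at 5:36 PM − 289 min = 12:47 PM.
The ad break ends at 12:47 PM + 109 min = 2:36 PM.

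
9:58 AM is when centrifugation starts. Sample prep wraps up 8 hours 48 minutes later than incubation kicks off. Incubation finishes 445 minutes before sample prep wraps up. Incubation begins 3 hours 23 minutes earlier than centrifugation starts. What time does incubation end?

7:58 AM

Incubation starts at 9:58 AM − 203 min = 6:35 AM.
Sample prep ends at 6:35 AM + 528 min = 3:23 PM.
Incubation ends at 3:23 PM − 445 min = 7:58 AM.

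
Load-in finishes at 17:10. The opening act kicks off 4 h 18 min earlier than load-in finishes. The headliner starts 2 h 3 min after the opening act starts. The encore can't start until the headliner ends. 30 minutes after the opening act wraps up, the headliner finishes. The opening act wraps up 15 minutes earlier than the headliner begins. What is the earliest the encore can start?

The opening act starts at 17:10 − 258 min = 12:52.
The headliner starts at 12:52 + 123 min = 14:55.
The opening act ends at 14:55 − 15 min = 14:40.
The headliner ends at 14:40 + 30 min = 15:10.
The encore is bounded by the headliner, so the earliest it can start is 15:10.

15:10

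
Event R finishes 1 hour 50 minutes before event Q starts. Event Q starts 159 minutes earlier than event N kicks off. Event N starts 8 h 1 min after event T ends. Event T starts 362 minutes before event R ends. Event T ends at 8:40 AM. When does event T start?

6:10 AM

Event N starts at 8:40 AM + 481 min = 4:41 PM.
Event Q starts at 4:41 PM − 159 min = 2:02 PM.
Event R ends at 2:02 PM − 110 min = 12:12 PM.
Event T starts at 12:12 PM − 362 min = 6:10 AM.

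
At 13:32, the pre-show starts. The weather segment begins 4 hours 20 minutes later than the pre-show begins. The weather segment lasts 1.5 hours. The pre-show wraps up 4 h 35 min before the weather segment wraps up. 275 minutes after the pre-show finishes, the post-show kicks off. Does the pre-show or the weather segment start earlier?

the pre-show

The weather segment starts at 13:32 + 260 min = 17:52.
The pre-show starts at 13:32 and the weather segment starts at 17:52, so the pre-show is first.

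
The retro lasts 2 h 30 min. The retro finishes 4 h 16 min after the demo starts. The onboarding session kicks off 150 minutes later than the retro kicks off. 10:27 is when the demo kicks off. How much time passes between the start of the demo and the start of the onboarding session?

256 minutes

The retro ends at 10:27 + 256 min = 14:43.
The retro starts at 14:43 − 150 min = 12:13.
The onboarding session starts at 12:13 + 150 min = 14:43.
From 10:27 to 14:43 is 256 minutes.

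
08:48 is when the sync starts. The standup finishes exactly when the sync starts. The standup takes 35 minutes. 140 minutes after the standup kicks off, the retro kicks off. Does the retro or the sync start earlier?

the sync

The standup ends at 08:48.
The standup starts at 08:48 − 35 min = 08:13.
The retro starts at 08:13 + 140 min = 10:33.
The retro starts at 10:33 and the sync starts at 08:48, so the sync is first.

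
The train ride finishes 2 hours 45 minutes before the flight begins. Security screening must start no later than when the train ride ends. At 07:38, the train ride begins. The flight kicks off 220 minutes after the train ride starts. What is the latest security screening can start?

08:33

The flight starts at 07:38 + 220 min = 11:18.
The train ride ends at 11:18 − 165 min = 08:33.
Security screening is bounded by the train ride, so the latest it can start is 08:33.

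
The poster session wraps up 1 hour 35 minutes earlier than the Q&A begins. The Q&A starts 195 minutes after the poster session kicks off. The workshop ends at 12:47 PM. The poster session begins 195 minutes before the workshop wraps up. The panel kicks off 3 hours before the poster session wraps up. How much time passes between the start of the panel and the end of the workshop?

The poster session starts at 12:47 PM − 195 min = 9:32 AM.
The Q&A starts at 9:32 AM + 195 min = 12:47 PM.
The poster session ends at 12:47 PM − 95 min = 11:12 AM.
The panel starts at 11:12 AM − 180 min = 8:12 AM.
From 8:12 AM to 12:47 PM is 275 minutes.

275 minutes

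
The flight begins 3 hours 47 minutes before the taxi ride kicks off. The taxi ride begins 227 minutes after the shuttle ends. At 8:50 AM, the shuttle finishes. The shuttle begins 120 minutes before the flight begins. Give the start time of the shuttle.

6:50 AM

The taxi ride starts at 8:50 AM + 227 min = 12:37 PM.
The flight starts at 12:37 PM − 227 min = 8:50 AM.
The shuttle starts at 8:50 AM − 120 min = 6:50 AM.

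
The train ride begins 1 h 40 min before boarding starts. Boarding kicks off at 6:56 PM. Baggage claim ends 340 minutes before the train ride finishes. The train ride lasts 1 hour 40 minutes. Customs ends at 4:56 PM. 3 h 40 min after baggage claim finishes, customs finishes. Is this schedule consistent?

The train ride starts at 6:56 PM − 100 min = 5:16 PM.
The train ride ends at 5:16 PM + 100 min = 6:56 PM.
Baggage claim ends at 6:56 PM − 340 min = 1:16 PM.
Customs ends at 1:16 PM + 220 min = 4:56 PM.
That matches the stated 4:56 PM, so the schedule is consistent.

Yes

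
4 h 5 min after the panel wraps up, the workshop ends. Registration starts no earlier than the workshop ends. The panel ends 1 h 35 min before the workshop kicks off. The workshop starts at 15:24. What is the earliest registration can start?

17:54

The panel ends at 15:24 − 95 min = 13:49.
The workshop ends at 13:49 + 245 min = 17:54.
Registration is bounded by the workshop, so the earliest it can start is 17:54.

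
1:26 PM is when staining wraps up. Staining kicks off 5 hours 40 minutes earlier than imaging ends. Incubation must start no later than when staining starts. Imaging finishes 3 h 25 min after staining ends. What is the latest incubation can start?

Imaging ends at 1:26 PM + 205 min = 4:51 PM.
Staining starts at 4:51 PM − 340 min = 11:11 AM.
Incubation is bounded by staining, so the latest it can start is 11:11 AM.

11:11 AM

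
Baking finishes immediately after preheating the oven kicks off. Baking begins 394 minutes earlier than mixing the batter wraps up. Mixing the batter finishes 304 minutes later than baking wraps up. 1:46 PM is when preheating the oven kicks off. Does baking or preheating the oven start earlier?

baking

Baking ends at 1:46 PM.
Mixing the batter ends at 1:46 PM + 304 min = 6:50 PM.
Baking starts at 6:50 PM − 394 min = 12:16 PM.
Baking starts at 12:16 PM and preheating the oven starts at 1:46 PM, so baking is first.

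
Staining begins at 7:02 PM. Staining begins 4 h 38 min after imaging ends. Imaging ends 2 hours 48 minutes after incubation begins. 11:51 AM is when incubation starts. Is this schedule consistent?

No

Imaging ends at 11:51 AM + 168 min = 2:39 PM.
Staining starts at 2:39 PM + 278 min = 7:17 PM.
But staining is also said to start at 7:02 PM — a 15-minute conflict.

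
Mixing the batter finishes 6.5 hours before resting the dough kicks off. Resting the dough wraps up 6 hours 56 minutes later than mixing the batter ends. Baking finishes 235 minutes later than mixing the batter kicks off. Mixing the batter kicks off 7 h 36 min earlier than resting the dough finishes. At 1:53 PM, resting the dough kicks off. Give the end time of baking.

Mixing the batter ends at 1:53 PM − 390 min = 7:23 AM.
Resting the dough ends at 7:23 AM + 416 min = 2:19 PM.
Mixing the batter starts at 2:19 PM − 456 min = 6:43 AM.
Baking ends at 6:43 AM + 235 min = 10:38 AM.

10:38 AM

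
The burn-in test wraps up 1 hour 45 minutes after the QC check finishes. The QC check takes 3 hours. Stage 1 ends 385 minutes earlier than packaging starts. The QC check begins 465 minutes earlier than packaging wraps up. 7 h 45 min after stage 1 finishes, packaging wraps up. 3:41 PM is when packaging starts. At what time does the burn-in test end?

Stage 1 ends at 3:41 PM − 385 min = 9:16 AM.
Packaging ends at 9:16 AM + 465 min = 5:01 PM.
The QC check starts at 5:01 PM − 465 min = 9:16 AM.
The QC check ends at 9:16 AM + 180 min = 12:16 PM.
The burn-in test ends at 12:16 PM + 105 min = 2:01 PM.

2:01 PM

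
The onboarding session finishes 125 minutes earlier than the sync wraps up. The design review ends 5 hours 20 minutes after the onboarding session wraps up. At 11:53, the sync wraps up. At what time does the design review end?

15:08

The onboarding session ends at 11:53 − 125 min = 09:48.
The design review ends at 09:48 + 320 min = 15:08.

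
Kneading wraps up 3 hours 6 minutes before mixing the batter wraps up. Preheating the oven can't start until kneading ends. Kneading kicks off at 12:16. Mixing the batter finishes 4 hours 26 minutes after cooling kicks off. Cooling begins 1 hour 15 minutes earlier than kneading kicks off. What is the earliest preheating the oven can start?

Cooling starts at 12:16 − 75 min = 11:01.
Mixing the batter ends at 11:01 + 266 min = 15:27.
Kneading ends at 15:27 − 186 min = 12:21.
Preheating the oven is bounded by kneading, so the earliest it can start is 12:21.

12:21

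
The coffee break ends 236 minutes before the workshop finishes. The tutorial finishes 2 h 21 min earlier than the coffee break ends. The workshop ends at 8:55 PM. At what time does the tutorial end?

2:38 PM

The coffee break ends at 8:55 PM − 236 min = 4:59 PM.
The tutorial ends at 4:59 PM − 141 min = 2:38 PM.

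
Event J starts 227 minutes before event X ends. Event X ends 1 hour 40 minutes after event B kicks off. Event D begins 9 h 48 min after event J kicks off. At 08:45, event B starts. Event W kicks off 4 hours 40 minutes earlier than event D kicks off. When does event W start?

11:46

Event X ends at 08:45 + 100 min = 10:25.
Event J starts at 10:25 − 227 min = 06:38.
Event D starts at 06:38 + 588 min = 16:26.
Event W starts at 16:26 − 280 min = 11:46.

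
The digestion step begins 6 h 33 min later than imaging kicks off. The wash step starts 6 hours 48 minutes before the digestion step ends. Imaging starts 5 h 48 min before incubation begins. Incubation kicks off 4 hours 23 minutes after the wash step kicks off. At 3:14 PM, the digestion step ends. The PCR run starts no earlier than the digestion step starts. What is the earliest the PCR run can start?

The wash step starts at 3:14 PM − 408 min = 8:26 AM.
Incubation starts at 8:26 AM + 263 min = 12:49 PM.
Imaging starts at 12:49 PM − 348 min = 7:01 AM.
The digestion step starts at 7:01 AM + 393 min = 1:34 PM.
The PCR run is bounded by the digestion step, so the earliest it can start is 1:34 PM.

1:34 PM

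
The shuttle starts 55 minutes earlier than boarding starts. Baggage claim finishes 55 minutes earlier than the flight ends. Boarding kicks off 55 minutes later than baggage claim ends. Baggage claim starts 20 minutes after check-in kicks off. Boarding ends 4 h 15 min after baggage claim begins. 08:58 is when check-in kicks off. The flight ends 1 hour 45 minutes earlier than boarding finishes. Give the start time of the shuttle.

Baggage claim starts at 08:58 + 20 min = 09:18.
Boarding ends at 09:18 + 255 min = 13:33.
The flight ends at 13:33 − 105 min = 11:48.
Baggage claim ends at 11:48 − 55 min = 10:53.
Boarding starts at 10:53 + 55 min = 11:48.
The shuttle starts at 11:48 − 55 min = 10:53.

10:53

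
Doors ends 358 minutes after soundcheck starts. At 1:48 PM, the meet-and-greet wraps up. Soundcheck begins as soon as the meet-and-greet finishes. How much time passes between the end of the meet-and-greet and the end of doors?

5 h 58 min

Soundcheck starts at 1:48 PM.
Doors ends at 1:48 PM + 358 min = 7:46 PM.
From 1:48 PM to 7:46 PM is 5 h 58 min.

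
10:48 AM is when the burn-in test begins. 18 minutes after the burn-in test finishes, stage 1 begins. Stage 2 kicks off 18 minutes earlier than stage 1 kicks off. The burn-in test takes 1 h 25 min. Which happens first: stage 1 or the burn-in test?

the burn-in test

The burn-in test ends at 10:48 AM + 85 min = 12:13 PM.
Stage 1 starts at 12:13 PM + 18 min = 12:31 PM.
Stage 1 starts at 12:31 PM and the burn-in test starts at 10:48 AM, so the burn-in test is first.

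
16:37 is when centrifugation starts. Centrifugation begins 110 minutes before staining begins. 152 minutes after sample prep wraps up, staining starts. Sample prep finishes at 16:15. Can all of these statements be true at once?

No

Staining starts at 16:15 + 152 min = 18:47.
Centrifugation starts at 18:47 − 110 min = 16:57.
But centrifugation is also said to start at 16:37 — a 20-minute conflict.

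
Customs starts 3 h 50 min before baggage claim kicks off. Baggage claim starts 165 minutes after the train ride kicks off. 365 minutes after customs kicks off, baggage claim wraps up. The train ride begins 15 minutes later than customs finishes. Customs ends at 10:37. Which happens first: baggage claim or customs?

customs

The train ride starts at 10:37 + 15 min = 10:52.
Baggage claim starts at 10:52 + 165 min = 13:37.
Customs starts at 13:37 − 230 min = 09:47.
Baggage claim starts at 13:37 and customs starts at 09:47, so customs is first.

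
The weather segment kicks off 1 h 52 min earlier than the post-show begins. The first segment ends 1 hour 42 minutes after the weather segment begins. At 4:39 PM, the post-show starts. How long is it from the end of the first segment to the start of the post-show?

The weather segment starts at 4:39 PM − 112 min = 2:47 PM.
The first segment ends at 2:47 PM + 102 min = 4:29 PM.
From 4:29 PM to 4:39 PM is 10 minutes.

10 minutes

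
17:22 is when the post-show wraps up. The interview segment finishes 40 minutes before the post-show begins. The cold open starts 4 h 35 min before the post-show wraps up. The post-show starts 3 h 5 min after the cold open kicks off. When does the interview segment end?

The cold open starts at 17:22 − 275 min = 12:47.
The post-show starts at 12:47 + 185 min = 15:52.
The interview segment ends at 15:52 − 40 min = 15:12.

15:12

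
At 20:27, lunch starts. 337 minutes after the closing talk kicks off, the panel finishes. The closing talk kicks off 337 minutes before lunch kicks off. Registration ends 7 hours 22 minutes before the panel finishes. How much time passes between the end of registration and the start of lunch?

The closing talk starts at 20:27 − 337 min = 14:50.
The panel ends at 14:50 + 337 min = 20:27.
Registration ends at 20:27 − 442 min = 13:05.
From 13:05 to 20:27 is 7 h 22 min.

7 h 22 min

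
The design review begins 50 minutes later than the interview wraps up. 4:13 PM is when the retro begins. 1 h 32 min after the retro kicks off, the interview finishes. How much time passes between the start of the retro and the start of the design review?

The interview ends at 4:13 PM + 92 min = 5:45 PM.
The design review starts at 5:45 PM + 50 min = 6:35 PM.
From 4:13 PM to 6:35 PM is 2 h 22 min.

2 h 22 min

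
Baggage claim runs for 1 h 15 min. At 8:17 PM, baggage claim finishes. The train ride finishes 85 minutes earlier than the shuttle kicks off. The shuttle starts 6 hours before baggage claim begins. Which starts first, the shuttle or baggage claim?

Baggage claim starts at 8:17 PM − 75 min = 7:02 PM.
The shuttle starts at 7:02 PM − 360 min = 1:02 PM.
The shuttle starts at 1:02 PM and baggage claim starts at 7:02 PM, so the shuttle is first.

the shuttle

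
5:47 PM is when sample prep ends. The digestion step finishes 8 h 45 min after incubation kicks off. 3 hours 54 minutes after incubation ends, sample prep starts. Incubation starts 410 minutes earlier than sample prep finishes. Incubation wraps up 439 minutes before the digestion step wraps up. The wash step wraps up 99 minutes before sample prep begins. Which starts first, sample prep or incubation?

Incubation starts at 5:47 PM − 410 min = 10:57 AM.
The digestion step ends at 10:57 AM + 525 min = 7:42 PM.
Incubation ends at 7:42 PM − 439 min = 12:23 PM.
Sample prep starts at 12:23 PM + 234 min = 4:17 PM.
Sample prep starts at 4:17 PM and incubation starts at 10:57 AM, so incubation is first.

incubation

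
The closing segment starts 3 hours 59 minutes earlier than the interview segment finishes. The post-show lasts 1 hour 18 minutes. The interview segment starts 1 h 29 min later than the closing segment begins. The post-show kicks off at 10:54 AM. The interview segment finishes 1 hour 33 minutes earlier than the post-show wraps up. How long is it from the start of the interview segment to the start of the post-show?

The post-show ends at 10:54 AM + 78 min = 12:12 PM.
The interview segment ends at 12:12 PM − 93 min = 10:39 AM.
The closing segment starts at 10:39 AM − 239 min = 6:40 AM.
The interview segment starts at 6:40 AM + 89 min = 8:09 AM.
From 8:09 AM to 10:54 AM is 165 minutes.

165 minutes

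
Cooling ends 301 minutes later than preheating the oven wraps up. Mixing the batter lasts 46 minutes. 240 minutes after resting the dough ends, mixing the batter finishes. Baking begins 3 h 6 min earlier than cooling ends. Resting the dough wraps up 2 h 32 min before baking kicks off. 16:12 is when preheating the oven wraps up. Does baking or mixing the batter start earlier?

baking

Cooling ends at 16:12 + 301 min = 21:13.
Baking starts at 21:13 − 186 min = 18:07.
Resting the dough ends at 18:07 − 152 min = 15:35.
Mixing the batter ends at 15:35 + 240 min = 19:35.
Mixing the batter starts at 19:35 − 46 min = 18:49.
Baking starts at 18:07 and mixing the batter starts at 18:49, so baking is first.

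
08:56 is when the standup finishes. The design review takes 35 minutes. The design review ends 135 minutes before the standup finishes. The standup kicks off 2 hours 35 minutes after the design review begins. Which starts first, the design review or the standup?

The design review ends at 08:56 − 135 min = 06:41.
The design review starts at 06:41 − 35 min = 06:06.
The standup starts at 06:06 + 155 min = 08:41.
The design review starts at 06:06 and the standup starts at 08:41, so the design review is first.

the design review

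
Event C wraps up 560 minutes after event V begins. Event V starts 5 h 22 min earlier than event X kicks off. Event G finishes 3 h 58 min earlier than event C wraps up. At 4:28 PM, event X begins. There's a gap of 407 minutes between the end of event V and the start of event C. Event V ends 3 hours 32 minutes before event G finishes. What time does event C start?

7:43 PM

Event V starts at 4:28 PM − 322 min = 11:06 AM.
Event C ends at 11:06 AM + 560 min = 8:26 PM.
Event G ends at 8:26 PM − 238 min = 4:28 PM.
Event V ends at 4:28 PM − 212 min = 12:56 PM.
Event C starts at 12:56 PM + 407 min = 7:43 PM.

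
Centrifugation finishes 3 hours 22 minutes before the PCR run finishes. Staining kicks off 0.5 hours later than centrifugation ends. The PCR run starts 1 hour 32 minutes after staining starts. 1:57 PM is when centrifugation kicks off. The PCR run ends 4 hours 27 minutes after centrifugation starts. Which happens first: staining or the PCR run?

staining

The PCR run ends at 1:57 PM + 267 min = 6:24 PM.
Centrifugation ends at 6:24 PM − 202 min = 3:02 PM.
Staining starts at 3:02 PM + 30 min = 3:32 PM.
The PCR run starts at 3:32 PM + 92 min = 5:04 PM.
Staining starts at 3:32 PM and the PCR run starts at 5:04 PM, so staining is first.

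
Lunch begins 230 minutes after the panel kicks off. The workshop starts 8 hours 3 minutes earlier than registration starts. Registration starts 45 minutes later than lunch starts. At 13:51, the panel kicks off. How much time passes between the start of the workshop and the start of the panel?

3 h 28 min

Lunch starts at 13:51 + 230 min = 17:41.
Registration starts at 17:41 + 45 min = 18:26.
The workshop starts at 18:26 − 483 min = 10:23.
From 10:23 to 13:51 is 3 h 28 min.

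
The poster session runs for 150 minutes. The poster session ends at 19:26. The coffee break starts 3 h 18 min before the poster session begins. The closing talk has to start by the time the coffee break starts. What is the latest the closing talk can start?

The poster session starts at 19:26 − 150 min = 16:56.
The coffee break starts at 16:56 − 198 min = 13:38.
The closing talk is bounded by the coffee break, so the latest it can start is 13:38.

13:38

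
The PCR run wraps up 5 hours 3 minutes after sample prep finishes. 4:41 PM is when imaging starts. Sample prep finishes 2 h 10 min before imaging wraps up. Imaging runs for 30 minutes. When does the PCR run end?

8:04 PM

Imaging ends at 4:41 PM + 30 min = 5:11 PM.
Sample prep ends at 5:11 PM − 130 min = 3:01 PM.
The PCR run ends at 3:01 PM + 303 min = 8:04 PM.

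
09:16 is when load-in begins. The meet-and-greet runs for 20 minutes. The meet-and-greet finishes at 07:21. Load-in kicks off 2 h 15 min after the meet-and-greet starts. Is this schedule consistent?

Yes

The meet-and-greet starts at 07:21 − 20 min = 07:01.
Load-in starts at 07:01 + 135 min = 09:16.
That matches the stated 09:16, so the schedule is consistent.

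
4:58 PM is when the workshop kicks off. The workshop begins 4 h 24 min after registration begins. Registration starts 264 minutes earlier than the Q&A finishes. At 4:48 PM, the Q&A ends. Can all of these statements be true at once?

No

Registration starts at 4:48 PM − 264 min = 12:24 PM.
The workshop starts at 12:24 PM + 264 min = 4:48 PM.
But the workshop is also said to start at 4:58 PM — a 10-minute conflict.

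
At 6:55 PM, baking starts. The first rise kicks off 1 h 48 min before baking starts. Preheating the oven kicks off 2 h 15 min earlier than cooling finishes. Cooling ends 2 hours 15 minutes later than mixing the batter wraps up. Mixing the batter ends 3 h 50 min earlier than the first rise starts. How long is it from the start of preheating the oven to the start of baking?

The first rise starts at 6:55 PM − 108 min = 5:07 PM.
Mixing the batter ends at 5:07 PM − 230 min = 1:17 PM.
Cooling ends at 1:17 PM + 135 min = 3:32 PM.
Preheating the oven starts at 3:32 PM − 135 min = 1:17 PM.
From 1:17 PM to 6:55 PM is 5 hours 38 minutes.

5 hours 38 minutes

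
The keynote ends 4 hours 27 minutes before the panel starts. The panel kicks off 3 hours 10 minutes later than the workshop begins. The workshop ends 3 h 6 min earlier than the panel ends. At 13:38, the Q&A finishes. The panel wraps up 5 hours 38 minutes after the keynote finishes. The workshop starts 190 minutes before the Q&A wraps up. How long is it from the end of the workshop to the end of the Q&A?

The workshop starts at 13:38 − 190 min = 10:28.
The panel starts at 10:28 + 190 min = 13:38.
The keynote ends at 13:38 − 267 min = 09:11.
The panel ends at 09:11 + 338 min = 14:49.
The workshop ends at 14:49 − 186 min = 11:43.
From 11:43 to 13:38 is 115 minutes.

115 minutes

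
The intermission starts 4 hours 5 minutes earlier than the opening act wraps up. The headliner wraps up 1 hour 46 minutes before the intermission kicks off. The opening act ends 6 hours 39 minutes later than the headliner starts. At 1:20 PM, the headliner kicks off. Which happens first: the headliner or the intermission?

the headliner

The opening act ends at 1:20 PM + 399 min = 7:59 PM.
The intermission starts at 7:59 PM − 245 min = 3:54 PM.
The headliner starts at 1:20 PM and the intermission starts at 3:54 PM, so the headliner is first.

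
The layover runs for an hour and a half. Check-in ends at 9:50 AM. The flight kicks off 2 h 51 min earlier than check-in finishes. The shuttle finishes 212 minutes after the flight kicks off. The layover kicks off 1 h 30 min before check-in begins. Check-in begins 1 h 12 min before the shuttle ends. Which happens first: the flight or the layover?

The flight starts at 9:50 AM − 171 min = 6:59 AM.
The shuttle ends at 6:59 AM + 212 min = 10:31 AM.
Check-in starts at 10:31 AM − 72 min = 9:19 AM.
The layover starts at 9:19 AM − 90 min = 7:49 AM.
The flight starts at 6:59 AM and the layover starts at 7:49 AM, so the flight is first.

the flight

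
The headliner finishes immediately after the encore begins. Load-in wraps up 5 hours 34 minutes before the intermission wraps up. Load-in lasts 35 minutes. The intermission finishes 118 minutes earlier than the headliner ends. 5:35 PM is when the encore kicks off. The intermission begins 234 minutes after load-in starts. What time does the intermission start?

1:22 PM

The headliner ends at 5:35 PM.
The intermission ends at 5:35 PM − 118 min = 3:37 PM.
Load-in ends at 3:37 PM − 334 min = 10:03 AM.
Load-in starts at 10:03 AM − 35 min = 9:28 AM.
The intermission starts at 9:28 AM + 234 min = 1:22 PM.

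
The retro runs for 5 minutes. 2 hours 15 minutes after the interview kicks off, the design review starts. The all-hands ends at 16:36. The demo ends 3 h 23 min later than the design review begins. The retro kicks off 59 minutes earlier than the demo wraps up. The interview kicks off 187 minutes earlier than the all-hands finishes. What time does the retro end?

18:13

The interview starts at 16:36 − 187 min = 13:29.
The design review starts at 13:29 + 135 min = 15:44.
The demo ends at 15:44 + 203 min = 19:07.
The retro starts at 19:07 − 59 min = 18:08.
The retro ends at 18:08 + 5 min = 18:13.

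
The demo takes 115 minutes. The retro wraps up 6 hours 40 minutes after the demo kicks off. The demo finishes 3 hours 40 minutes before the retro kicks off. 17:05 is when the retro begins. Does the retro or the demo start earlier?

the demo

The demo ends at 17:05 − 220 min = 13:25.
The demo starts at 13:25 − 115 min = 11:30.
The retro starts at 17:05 and the demo starts at 11:30, so the demo is first.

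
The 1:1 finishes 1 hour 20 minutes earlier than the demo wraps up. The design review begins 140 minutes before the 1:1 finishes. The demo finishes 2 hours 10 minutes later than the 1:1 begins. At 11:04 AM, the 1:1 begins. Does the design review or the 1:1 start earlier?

The demo ends at 11:04 AM + 130 min = 1:14 PM.
The 1:1 ends at 1:14 PM − 80 min = 11:54 AM.
The design review starts at 11:54 AM − 140 min = 9:34 AM.
The design review starts at 9:34 AM and the 1:1 starts at 11:04 AM, so the design review is first.

the design review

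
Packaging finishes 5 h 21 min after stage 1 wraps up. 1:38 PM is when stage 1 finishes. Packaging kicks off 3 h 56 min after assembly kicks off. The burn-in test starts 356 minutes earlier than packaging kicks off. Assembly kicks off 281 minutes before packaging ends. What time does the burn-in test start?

12:18 PM

Packaging ends at 1:38 PM + 321 min = 6:59 PM.
Assembly starts at 6:59 PM − 281 min = 2:18 PM.
Packaging starts at 2:18 PM + 236 min = 6:14 PM.
The burn-in test starts at 6:14 PM − 356 min = 12:18 PM.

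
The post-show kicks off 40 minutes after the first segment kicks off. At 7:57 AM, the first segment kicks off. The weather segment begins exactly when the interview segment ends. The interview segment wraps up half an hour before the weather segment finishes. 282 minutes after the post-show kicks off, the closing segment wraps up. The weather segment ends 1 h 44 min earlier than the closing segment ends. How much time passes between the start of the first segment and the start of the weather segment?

188 minutes

The post-show starts at 7:57 AM + 40 min = 8:37 AM.
The closing segment ends at 8:37 AM + 282 min = 1:19 PM.
The weather segment ends at 1:19 PM − 104 min = 11:35 AM.
The interview segment ends at 11:35 AM − 30 min = 11:05 AM.
So the weather segment starts at 11:05 AM.
From 7:57 AM to 11:05 AM is 188 minutes.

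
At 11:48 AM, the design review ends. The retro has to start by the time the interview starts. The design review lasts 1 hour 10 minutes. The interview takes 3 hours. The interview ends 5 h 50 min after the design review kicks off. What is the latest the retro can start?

The design review starts at 11:48 AM − 70 min = 10:38 AM.
The interview ends at 10:38 AM + 350 min = 4:28 PM.
The interview starts at 4:28 PM − 180 min = 1:28 PM.
The retro is bounded by the interview, so the latest it can start is 1:28 PM.

1:28 PM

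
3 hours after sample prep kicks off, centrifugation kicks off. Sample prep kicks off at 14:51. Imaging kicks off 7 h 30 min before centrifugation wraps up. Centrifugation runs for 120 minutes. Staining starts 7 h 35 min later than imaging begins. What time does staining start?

Centrifugation starts at 14:51 + 180 min = 17:51.
Centrifugation ends at 17:51 + 120 min = 19:51.
Imaging starts at 19:51 − 450 min = 12:21.
Staining starts at 12:21 + 455 min = 19:56.

19:56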